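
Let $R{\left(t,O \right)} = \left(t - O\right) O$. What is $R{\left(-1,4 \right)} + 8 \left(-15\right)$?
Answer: $-140$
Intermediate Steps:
$R{\left(t,O \right)} = O \left(t - O\right)$
$R{\left(-1,4 \right)} + 8 \left(-15\right) = 4 \left(-1 - 4\right) + 8 \left(-15\right) = 4 \left(-1 - 4\right) - 120 = 4 \left(-5\right) - 120 = -20 - 120 = -140$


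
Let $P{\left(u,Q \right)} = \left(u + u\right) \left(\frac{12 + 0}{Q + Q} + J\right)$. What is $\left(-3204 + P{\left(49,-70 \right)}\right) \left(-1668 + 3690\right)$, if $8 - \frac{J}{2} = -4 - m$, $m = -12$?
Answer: $- \frac{32477364}{5} \approx -6.4955 \cdot 10^{6}$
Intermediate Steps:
$J = 0$ ($J = 16 - 2 \left(-4 - -12\right) = 16 - 2 \left(-4 + 12\right) = 16 - 16 = 0$)
$P{\left(u,Q \right)} = \frac{12 u}{Q}$ ($P{\left(u,Q \right)} = \left(u + u\right) \left(\frac{12 + 0}{Q + Q} + 0\right) = 2 u \left(\frac{12}{2 Q} + 0\right) = 2 u \left(12 \frac{1}{2 Q} + 0\right) = 2 u \left(\frac{6}{Q} + 0\right) = 2 u \frac{6}{Q} = \frac{12 u}{Q}$)
$\left(-3204 + P{\left(49,-70 \right)}\right) \left(-1668 + 3690\right) = \left(-3204 + 12 \cdot 49 \frac{1}{-70}\right) \left(-1668 + 3690\right) = \left(-3204 + 12 \cdot 49 \left(- \frac{1}{70}\right)\right) 2022 = \left(-3204 - \frac{42}{5}\right) 2022 = \left(- \frac{16062}{5}\right) 2022 = - \frac{32477364}{5}$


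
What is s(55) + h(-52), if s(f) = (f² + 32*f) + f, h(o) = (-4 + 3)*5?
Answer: 4835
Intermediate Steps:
h(o) = -5 (h(o) = -1*5 = -5)
s(f) = f² + 33*f
s(55) + h(-52) = 55*(33 + 55) - 5 = 55*88 - 5 = 4840 - 5 = 4835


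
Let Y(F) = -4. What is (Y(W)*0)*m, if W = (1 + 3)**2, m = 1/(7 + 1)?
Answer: 0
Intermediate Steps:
m = 1/8 ≈ 0.12500
W = 16 (W = 4**2 = 16)
(Y(W)*0)*m = -4*0*(1/8) = 0*(1/8) = 0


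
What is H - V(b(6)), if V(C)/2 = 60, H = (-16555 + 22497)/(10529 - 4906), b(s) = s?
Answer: -668818/5623 ≈ -118.94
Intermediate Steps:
H = 5942/5623 ≈ 1.0567
V(C) = 120 (V(C) = 2*60 = 120)
H - V(b(6)) = 5942/5623 - 1*120 = 5942/5623 - 120 = -668818/5623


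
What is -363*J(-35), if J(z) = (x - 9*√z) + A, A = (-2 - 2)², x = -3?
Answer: -4719 + 3267*I*√35 ≈ -4719.0 + 19328.0*I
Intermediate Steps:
A = 16 (A = (-4)² = 16)
J(z) = 13 - 9*√z (J(z) = (-3 - 9*√z) + 16 = 13 - 9*√z)
-363*J(-35) = -363*(13 - 9*I*√35) = -4719 + 3267*I*√35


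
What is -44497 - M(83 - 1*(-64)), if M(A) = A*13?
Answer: -46408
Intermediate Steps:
M(A) = 13*A
-44497 - M(83 - 1*(-64)) = -44497 - 13*(83 - 1*(-64)) = -44497 - 13*(83 + 64) = -44497 - 13*147 = -44497 - 1*1911 = -44497 - 1911 = -46408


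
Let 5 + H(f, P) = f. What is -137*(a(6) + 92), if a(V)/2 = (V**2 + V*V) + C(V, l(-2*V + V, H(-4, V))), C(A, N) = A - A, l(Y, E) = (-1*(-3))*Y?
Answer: -32332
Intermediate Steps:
H(f, P) = -5 + f
l(Y, E) = 3*Y
C(A, N) = 0
a(V) = 4*V**2 (a(V) = 2*((V**2 + V*V) + 0) = 2*((V**2 + V**2) + 0) = 2*(2*V**2 + 0) = 2*(2*V**2) = 4*V**2)
-137*(a(6) + 92) = -137*(4*6**2 + 92) = -137*(4*36 + 92) = -137*(144 + 92) = -137*236 = -32332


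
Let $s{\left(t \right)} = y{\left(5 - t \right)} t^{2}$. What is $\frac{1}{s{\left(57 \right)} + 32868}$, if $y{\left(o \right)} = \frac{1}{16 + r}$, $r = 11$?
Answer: $\frac{3}{98965} \approx 3.0314 \cdot 10^{-5}$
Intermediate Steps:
$y{\left(o \right)} = \frac{1}{27}$ ($y{\left(o \right)} = \frac{1}{16 + 11} = \frac{1}{27}$)
$s{\left(t \right)} = \frac{t^{2}}{27}$
$\frac{1}{s{\left(57 \right)} + 32868} = \frac{1}{\frac{57^{2}}{27} + 32868} = \frac{1}{\frac{1}{27} \cdot 3249 + 32868} = \frac{1}{\frac{361}{3} + 32868} = \frac{1}{\frac{98965}{3}} = \frac{3}{98965}$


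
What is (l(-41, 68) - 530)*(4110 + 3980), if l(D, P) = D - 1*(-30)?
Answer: -4376690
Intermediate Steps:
l(D, P) = 30 + D (l(D, P) = D + 30 = 30 + D)
(l(-41, 68) - 530)*(4110 + 3980) = ((30 - 41) - 530)*(4110 + 3980) = (-11 - 530)*8090 = -541*8090 = -4376690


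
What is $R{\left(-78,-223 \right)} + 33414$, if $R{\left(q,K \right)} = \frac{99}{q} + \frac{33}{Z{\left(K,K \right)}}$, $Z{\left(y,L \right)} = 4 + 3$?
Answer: $\frac{6081975}{182} \approx 33417.0$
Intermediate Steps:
$Z{\left(y,L \right)} = 7$
$R{\left(q,K \right)} = \frac{33}{7} + \frac{99}{q}$ ($R{\left(q,K \right)} = \frac{99}{q} + \frac{33}{7} = \frac{33}{7} + \frac{99}{q}$)
$R{\left(-78,-223 \right)} + 33414 = \left(\frac{33}{7} + \frac{99}{-78}\right) + 33414 = \left(\frac{33}{7} + 99 \left(- \frac{1}{78}\right)\right) + 33414 = \left(\frac{33}{7} - \frac{33}{26}\right) + 33414 = \frac{627}{182} + 33414 = \frac{6081975}{182}$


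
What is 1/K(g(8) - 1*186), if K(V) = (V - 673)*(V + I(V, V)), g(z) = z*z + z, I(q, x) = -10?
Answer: 1/97588 ≈ 1.0247e-5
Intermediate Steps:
g(z) = z + z² (g(z) = z² + z = z + z²)
K(V) = (-673 + V)*(-10 + V) (K(V) = (V - 673)*(V - 10) = (-673 + V)*(-10 + V))
1/K(g(8) - 1*186) = 1/(6730 + (8*(1 + 8) - 1*186)² - 683*(8*(1 + 8) - 1*186)) = 1/(6730 + (8*9 - 186)² - 683*(8*9 - 186)) = 1/(6730 + (72 - 186)² - 683*(72 - 186)) = 1/(6730 + (-114)² - 683*(-114)) = 1/(6730 + 12996 + 77862) = 1/97588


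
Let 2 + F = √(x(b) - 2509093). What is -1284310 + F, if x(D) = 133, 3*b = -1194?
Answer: -1284312 + 4*I*√156810 ≈ -1.2843e+6 + 1584.0*I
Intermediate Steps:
b = -398 (b = (⅓)*(-1194) = -398)
F = -2 + 4*I*√156810 (F = -2 + √(133 - 2509093) = -2 + √(-2508960) = -2 + 4*I*√156810 ≈ -2.0 + 1584.0*I)
-1284310 + F = -1284310 + (-2 + 4*I*√156810) = -1284312 + 4*I*√156810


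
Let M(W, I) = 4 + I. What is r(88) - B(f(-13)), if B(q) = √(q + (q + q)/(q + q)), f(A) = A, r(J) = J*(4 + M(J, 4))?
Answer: 1056 - 2*I*√3 ≈ 1056.0 - 3.4641*I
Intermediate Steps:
r(J) = 12*J (r(J) = J*(4 + (4 + 4)) = J*(4 + 8) = J*12 = 12*J)
B(q) = √(1 + q) (B(q) = √(q + (2*q)/((2*q))) = √(q + (2*q)*(1/(2*q))) = √(q + 1) = √(1 + q))
r(88) - B(f(-13)) = 12*88 - √(1 - 13) = 1056 - √(-12) = 1056 - 2*I*√3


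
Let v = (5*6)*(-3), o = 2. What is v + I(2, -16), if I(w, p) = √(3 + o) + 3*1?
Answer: -87 + √5 ≈ -84.764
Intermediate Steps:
I(w, p) = 3 + √5 (I(w, p) = √(3 + 2) + 3*1 = √5 + 3 = 3 + √5)
v = -90 (v = 30*(-3) = -90)
v + I(2, -16) = -90 + (3 + √5) = -87 + √5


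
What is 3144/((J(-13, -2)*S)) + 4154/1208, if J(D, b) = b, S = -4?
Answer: 239449/604 ≈ 396.44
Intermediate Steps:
3144/((J(-13, -2)*S)) + 4154/1208 = 3144/((-2*(-4))) + 4154/1208 = 3144/8 + 4154*(1/1208) = 3144*(⅛) + 2077/604 = 393 + 2077/604 = 239449/604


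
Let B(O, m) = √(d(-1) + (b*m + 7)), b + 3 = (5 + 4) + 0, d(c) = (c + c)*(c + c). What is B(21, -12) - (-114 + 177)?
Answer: -63 + I*√61 ≈ -63.0 + 7.8102*I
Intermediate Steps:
d(c) = 4*c² (d(c) = (2*c)*(2*c) = 4*c²)
b = 6 (b = -3 + ((5 + 4) + 0) = -3 + (9 + 0) = -3 + 9 = 6)
B(O, m) = √(11 + 6*m) (B(O, m) = √(4*(-1)² + (6*m + 7)) = √(4*1 + (7 + 6*m)) = √(4 + (7 + 6*m)) = √(11 + 6*m))
B(21, -12) - (-114 + 177) = √(11 + 6*(-12)) - (-114 + 177) = √(11 - 72) - 1*63 = √(-61) - 63 = I*√61 - 63 = -63 + I*√61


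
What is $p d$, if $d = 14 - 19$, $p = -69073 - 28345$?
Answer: $487090$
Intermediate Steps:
$p = -97418$ ($p = -69073 - 28345 = -97418$)
$d = -5$ ($d = 14 - 19 = -5$)
$p d = \left(-97418\right) \left(-5\right) = 487090$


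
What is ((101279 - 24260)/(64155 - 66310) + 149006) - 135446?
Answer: 29144781/2155 ≈ 13524.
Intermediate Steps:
((101279 - 24260)/(64155 - 66310) + 149006) - 135446 = (77019/(-2155) + 149006) - 135446 = (77019*(-1/2155) + 149006) - 135446 = (-77019/2155 + 149006) - 135446 = 321030911/2155 - 135446 = 29144781/2155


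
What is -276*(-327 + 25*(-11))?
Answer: 166152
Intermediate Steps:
-276*(-327 + 25*(-11)) = -276*(-327 - 275) = -276*(-602) = 166152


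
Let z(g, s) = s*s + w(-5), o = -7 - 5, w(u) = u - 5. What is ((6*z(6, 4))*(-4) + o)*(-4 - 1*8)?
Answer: 1872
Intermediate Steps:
w(u) = -5 + u
o = -12
z(g, s) = -10 + s² (z(g, s) = s*s + (-5 - 5) = s² - 10 = -10 + s²)
((6*z(6, 4))*(-4) + o)*(-4 - 1*8) = ((6*(-10 + 4²))*(-4) - 12)*(-4 - 1*8) = ((6*(-10 + 16))*(-4) - 12)*(-4 - 8) = ((6*6)*(-4) - 12)*(-12) = (36*(-4) - 12)*(-12) = (-144 - 12)*(-12) = -156*(-12) = 1872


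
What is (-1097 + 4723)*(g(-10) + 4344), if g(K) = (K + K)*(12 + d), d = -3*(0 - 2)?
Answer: 14445984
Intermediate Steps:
d = 6 (d = -3*(-2) = 6)
g(K) = 36*K (g(K) = (K + K)*(12 + 6) = (2*K)*18 = 36*K)
(-1097 + 4723)*(g(-10) + 4344) = (-1097 + 4723)*(36*(-10) + 4344) = 3626*(-360 + 4344) = 3626*3984 = 14445984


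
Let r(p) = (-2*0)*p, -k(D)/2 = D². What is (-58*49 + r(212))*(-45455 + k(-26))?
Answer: 133025494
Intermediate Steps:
k(D) = -2*D²
r(p) = 0 (r(p) = 0*p = 0)
(-58*49 + r(212))*(-45455 + k(-26)) = (-58*49 + 0)*(-45455 - 2*(-26)²) = (-2842 + 0)*(-45455 - 2*676) = -2842*(-45455 - 1352) = -2842*(-46807) = 133025494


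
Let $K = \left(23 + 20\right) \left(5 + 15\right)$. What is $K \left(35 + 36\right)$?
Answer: $61060$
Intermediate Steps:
$K = 860$ ($K = 43 \cdot 20 = 860$)
$K \left(35 + 36\right) = 860 \left(35 + 36\right) = 860 \cdot 71 = 61060$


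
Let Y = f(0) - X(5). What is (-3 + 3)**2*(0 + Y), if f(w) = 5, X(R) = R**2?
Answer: 0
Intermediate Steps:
Y = -20 (Y = 5 - 1*5**2 = 5 - 1*25 = 5 - 25 = -20)
(-3 + 3)**2*(0 + Y) = (-3 + 3)**2*(0 - 20) = 0**2*(-20) = 0*(-20) = 0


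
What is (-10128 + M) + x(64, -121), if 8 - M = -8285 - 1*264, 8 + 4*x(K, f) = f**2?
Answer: 8349/4 ≈ 2087.3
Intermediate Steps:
x(K, f) = -2 + f**2/4
M = 8557 (M = 8 - (-8285 - 1*264) = 8 - (-8285 - 264) = 8 - 1*(-8549) = 8 + 8549 = 8557)
(-10128 + M) + x(64, -121) = (-10128 + 8557) + (-2 + (1/4)*(-121)**2) = -1571 + (-2 + (1/4)*14641) = -1571 + (-2 + 14641/4) = -1571 + 14633/4 = 8349/4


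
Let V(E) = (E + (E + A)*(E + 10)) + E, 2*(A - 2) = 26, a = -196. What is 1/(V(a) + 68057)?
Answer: 1/101331 ≈ 9.8686e-6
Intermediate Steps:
A = 15 (A = 2 + (½)*26 = 2 + 13 = 15)
V(E) = 2*E + (10 + E)*(15 + E) (V(E) = (E + (E + 15)*(E + 10)) + E = (E + (15 + E)*(10 + E)) + E = (E + (10 + E)*(15 + E)) + E = 2*E + (10 + E)*(15 + E))
1/(V(a) + 68057) = 1/((150 + (-196)² + 27*(-196)) + 68057) = 1/((150 + 38416 - 5292) + 68057) = 1/(33274 + 68057) = 1/101331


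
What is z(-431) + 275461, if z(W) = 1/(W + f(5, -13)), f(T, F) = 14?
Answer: 114867236/417 ≈ 2.7546e+5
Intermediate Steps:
z(W) = 1/(14 + W) (z(W) = 1/(W + 14) = 1/(14 + W))
z(-431) + 275461 = 1/(14 - 431) + 275461 = 1/(-417) + 275461 = -1/417 + 275461 = 114867236/417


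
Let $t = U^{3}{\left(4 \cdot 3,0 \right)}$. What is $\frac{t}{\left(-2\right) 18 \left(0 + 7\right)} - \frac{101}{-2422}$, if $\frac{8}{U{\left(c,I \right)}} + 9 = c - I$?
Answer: $- \frac{19745}{588546} \approx -0.033549$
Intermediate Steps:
$U{\left(c,I \right)} = \frac{8}{-9 + c - I}$ ($U{\left(c,I \right)} = \frac{8}{-9 - \left(I - c\right)} = \frac{8}{-9 + c - I}$)
$t = \frac{512}{27}$ ($t = \left(\frac{8}{-9 + 4 \cdot 3 - 0}\right)^{3} = \left(\frac{8}{-9 + 12 + 0}\right)^{3} = \left(\frac{8}{3}\right)^{3} = \frac{512}{27} \approx 18.963$)
$\frac{t}{\left(-2\right) 18 \left(0 + 7\right)} - \frac{101}{-2422} = \frac{512}{27 \left(-2\right) 18 \left(0 + 7\right)} - \frac{101}{-2422} = \frac{512}{27 \left(\left(-36\right) 7\right)} - - \frac{101}{2422} = \frac{512}{27 \left(-252\right)} + \frac{101}{2422} = \frac{512}{27} \left(- \frac{1}{252}\right) + \frac{101}{2422} = - \frac{128}{1701} + \frac{101}{2422} = - \frac{19745}{588546}$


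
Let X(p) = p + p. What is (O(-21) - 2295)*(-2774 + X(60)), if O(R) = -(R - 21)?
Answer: 5979462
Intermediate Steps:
O(R) = 21 - R (O(R) = -(-21 + R) = 21 - R)
X(p) = 2*p
(O(-21) - 2295)*(-2774 + X(60)) = ((21 - 1*(-21)) - 2295)*(-2774 + 2*60) = ((21 + 21) - 2295)*(-2774 + 120) = (42 - 2295)*(-2654) = -2253*(-2654) = 5979462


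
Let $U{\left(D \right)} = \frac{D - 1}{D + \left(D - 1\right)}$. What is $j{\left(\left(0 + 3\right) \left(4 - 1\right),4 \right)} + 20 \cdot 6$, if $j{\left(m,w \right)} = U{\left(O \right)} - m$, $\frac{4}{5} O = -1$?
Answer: $\frac{1563}{14} \approx 111.64$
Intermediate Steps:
$O = - \frac{5}{4}$ ($O = \frac{5}{4} \left(-1\right) = - \frac{5}{4} \approx -1.25$)
$U{\left(D \right)} = \frac{-1 + D}{-1 + 2 D}$ ($U{\left(D \right)} = \frac{-1 + D}{D + \left(D - 1\right)} = \frac{-1 + D}{D + \left(-1 + D\right)} = \frac{-1 + D}{-1 + 2 D}$)
$j{\left(m,w \right)} = \frac{9}{14} - m$ ($j{\left(m,w \right)} = \frac{-1 - \frac{5}{4}}{-1 + 2 \left(- \frac{5}{4}\right)} - m = \frac{1}{-1 - \frac{5}{2}} \left(- \frac{9}{4}\right) - m = \frac{1}{- \frac{7}{2}} \left(- \frac{9}{4}\right) - m = \left(- \frac{2}{7}\right) \left(- \frac{9}{4}\right) - m = \frac{9}{14} - m$)
$j{\left(\left(0 + 3\right) \left(4 - 1\right),4 \right)} + 20 \cdot 6 = \left(\frac{9}{14} - \left(0 + 3\right) \left(4 - 1\right)\right) + 20 \cdot 6 = \left(\frac{9}{14} - 3 \cdot 3\right) + 120 = \left(\frac{9}{14} - 9\right) + 120 = - \frac{117}{14} + 120 = \frac{1563}{14}$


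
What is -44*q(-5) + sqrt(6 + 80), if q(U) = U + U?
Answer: 440 + sqrt(86) ≈ 449.27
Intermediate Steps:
q(U) = 2*U
-44*q(-5) + sqrt(6 + 80) = -88*(-5) + sqrt(6 + 80) = -44*(-10) + sqrt(86) = 440 + sqrt(86)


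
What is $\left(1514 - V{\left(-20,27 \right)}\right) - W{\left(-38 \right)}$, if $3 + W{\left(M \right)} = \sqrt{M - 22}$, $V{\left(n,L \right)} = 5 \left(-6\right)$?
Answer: $1547 - 2 i \sqrt{15} \approx 1547.0 - 7.746 i$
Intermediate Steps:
$V{\left(n,L \right)} = -30$
$W{\left(M \right)} = -3 + \sqrt{-22 + M}$ ($W{\left(M \right)} = -3 + \sqrt{M - 22} = -3 + \sqrt{-22 + M}$)
$\left(1514 - V{\left(-20,27 \right)}\right) - W{\left(-38 \right)} = \left(1514 - -30\right) - \left(-3 + \sqrt{-22 - 38}\right) = \left(1514 + 30\right) - \left(-3 + \sqrt{-60}\right) = 1544 - \left(-3 + 2 i \sqrt{15}\right) = 1544 + \left(3 - 2 i \sqrt{15}\right) = 1547 - 2 i \sqrt{15}$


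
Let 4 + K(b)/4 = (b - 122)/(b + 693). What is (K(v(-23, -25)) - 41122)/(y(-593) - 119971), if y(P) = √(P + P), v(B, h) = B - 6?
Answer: 819289037289/2389244976482 + 6829059*I*√1186/2389244976482 ≈ 0.34291 + 9.8433e-5*I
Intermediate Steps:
v(B, h) = -6 + B
K(b) = -16 + 4*(-122 + b)/(693 + b) (K(b) = -16 + 4*((b - 122)/(b + 693)) = -16 + 4*((-122 + b)/(693 + b)) = -16 + 4*(-122 + b)/(693 + b))
y(P) = √2*√P (y(P) = √(2*P) = √2*√P)
(K(v(-23, -25)) - 41122)/(y(-593) - 119971) = (4*(-2894 - 3*(-6 - 23))/(693 + (-6 - 23)) - 41122)/(√2*√(-593) - 119971) = (4*(-2894 - 3*(-29))/(693 - 29) - 41122)/(√2*(I*√593) - 119971) = (4*(-2894 + 87)/664 - 41122)/(I*√1186 - 119971) = (4*(1/664)*(-2807) - 41122)/(-119971 + I*√1186) = (-2807/166 - 41122)/(-119971 + I*√1186) = -6829059/(166*(-119971 + I*√1186))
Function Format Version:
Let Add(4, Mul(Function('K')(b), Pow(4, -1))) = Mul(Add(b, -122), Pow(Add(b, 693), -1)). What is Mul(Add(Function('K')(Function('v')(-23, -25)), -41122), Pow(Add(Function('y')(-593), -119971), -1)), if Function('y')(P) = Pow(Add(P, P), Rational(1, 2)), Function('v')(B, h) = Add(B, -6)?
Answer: Add(Rational(819289037289, 2389244976482), Mul(Rational(6829059, 2389244976482), I, Pow(1186, Rational(1, 2)))) ≈ Add(0.34291, Mul(9.8433e-5, I))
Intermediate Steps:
Function('v')(B, h) = Add(-6, B)
Function('K')(b) = Add(-16, Mul(4, Pow(Add(693, b), -1), Add(-122, b))) (Function('K')(b) = Add(-16, Mul(4, Mul(Add(b, -122), Pow(Add(b, 693), -1)))) = Add(-16, Mul(4, Mul(Add(-122, b), Pow(Add(693, b), -1)))) = Add(-16, Mul(4, Mul(Pow(Add(693, b), -1), Add(-122, b)))) = Add(-16, Mul(4, Pow(Add(693, b), -1), Add(-122, b))))
Function('y')(P) = Mul(Pow(2, Rational(1, 2)), Pow(P, Rational(1, 2))) (Function('y')(P) = Pow(Mul(2, P), Rational(1, 2)) = Mul(Pow(2, Rational(1, 2)), Pow(P, Rational(1, 2))))
Mul(Add(Function('K')(Function('v')(-23, -25)), -41122), Pow(Add(Function('y')(-593), -119971), -1)) = Mul(Add(Mul(4, Pow(Add(693, Add(-6, -23)), -1), Add(-2894, Mul(-3, Add(-6, -23)))), -41122), Pow(Add(Mul(Pow(2, Rational(1, 2)), Pow(-593, Rational(1, 2))), -119971), -1)) = Mul(Add(Mul(4, Pow(Add(693, -29), -1), Add(-2894, Mul(-3, -29))), -41122), Pow(Add(Mul(Pow(2, Rational(1, 2)), Mul(I, Pow(593, Rational(1, 2)))), -119971), -1)) = Mul(Add(Mul(4, Pow(664, -1), Add(-2894, 87)), -41122), Pow(Add(Mul(I, Pow(1186, Rational(1, 2))), -119971), -1)) = Mul(Add(Mul(4, Rational(1, 664), -2807), -41122), Pow(Add(-119971, Mul(I, Pow(1186, Rational(1, 2)))), -1)) = Mul(Add(Rational(-2807, 166), -41122), Pow(Add(-119971, Mul(I, Pow(1186, Rational(1, 2)))), -1)) = Mul(Rational(-6829059, 166), Pow(Add(-119971, Mul(I, Pow(1186, Rational(1, 2)))), -1))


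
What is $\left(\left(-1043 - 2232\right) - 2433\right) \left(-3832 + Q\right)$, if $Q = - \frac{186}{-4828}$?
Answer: $\frac{26400513170}{1207} \approx 2.1873 \cdot 10^{7}$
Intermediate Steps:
$Q = \frac{93}{2414}$ ($Q = \left(-186\right) \left(- \frac{1}{4828}\right) = \frac{93}{2414} \approx 0.038525$)
$\left(\left(-1043 - 2232\right) - 2433\right) \left(-3832 + Q\right) = \left(\left(-1043 - 2232\right) - 2433\right) \left(-3832 + \frac{93}{2414}\right) = \left(-3275 - 2433\right) \left(- \frac{9250355}{2414}\right) = \left(-5708\right) \left(- \frac{9250355}{2414}\right) = \frac{26400513170}{1207}$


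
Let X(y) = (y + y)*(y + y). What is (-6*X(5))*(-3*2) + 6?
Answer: 3606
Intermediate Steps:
X(y) = 4*y² (X(y) = (2*y)*(2*y) = 4*y²)
(-6*X(5))*(-3*2) + 6 = (-24*5²)*(-3*2) + 6 = -24*25*(-6) + 6 = -6*100*(-6) + 6 = -600*(-6) + 6 = 3600 + 6 = 3606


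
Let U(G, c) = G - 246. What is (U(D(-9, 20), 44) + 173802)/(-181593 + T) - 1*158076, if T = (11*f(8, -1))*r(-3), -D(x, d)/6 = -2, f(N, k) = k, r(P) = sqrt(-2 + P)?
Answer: 12*(-144903*sqrt(5) + 2392139053*I)/(-181593*I + 11*sqrt(5)) ≈ -1.5808e+5 + 0.00012945*I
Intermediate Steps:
D(x, d) = 12 (D(x, d) = -6*(-2) = 12)
U(G, c) = -246 + G
T = -11*I*sqrt(5) (T = (11*(-1))*sqrt(-2 - 3) = -11*I*sqrt(5) ≈ -24.597*I)
(U(D(-9, 20), 44) + 173802)/(-181593 + T) - 1*158076 = ((-246 + 12) + 173802)/(-181593 - 11*I*sqrt(5)) - 1*158076 = (-234 + 173802)/(-181593 - 11*I*sqrt(5)) - 158076 = 173568/(-181593 - 11*I*sqrt(5)) - 158076 = -158076 + 173568/(-181593 - 11*I*sqrt(5))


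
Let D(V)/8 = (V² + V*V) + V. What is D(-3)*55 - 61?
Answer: 6539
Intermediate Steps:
D(V) = 8*V + 16*V² (D(V) = 8*((V² + V*V) + V) = 8*((V² + V²) + V) = 8*(2*V² + V) = 8*(V + 2*V²) = 8*V + 16*V²)
D(-3)*55 - 61 = (8*(-3)*(1 + 2*(-3)))*55 - 61 = (8*(-3)*(1 - 6))*55 - 61 = (8*(-3)*(-5))*55 - 61 = 120*55 - 61 = 6600 - 61 = 6539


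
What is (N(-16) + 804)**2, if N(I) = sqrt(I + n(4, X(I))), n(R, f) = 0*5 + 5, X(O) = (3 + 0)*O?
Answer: (804 + I*sqrt(11))**2 ≈ 6.4641e+5 + 5333.0*I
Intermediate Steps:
X(O) = 3*O
n(R, f) = 5 (n(R, f) = 0 + 5 = 5)
N(I) = sqrt(5 + I) (N(I) = sqrt(I + 5) = sqrt(5 + I))
(N(-16) + 804)**2 = (sqrt(5 - 16) + 804)**2 = (sqrt(-11) + 804)**2 = (I*sqrt(11) + 804)**2 = (804 + I*sqrt(11))**2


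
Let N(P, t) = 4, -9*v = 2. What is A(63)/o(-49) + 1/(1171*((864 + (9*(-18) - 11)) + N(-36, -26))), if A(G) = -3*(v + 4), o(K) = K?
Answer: 27670877/119635215 ≈ 0.23129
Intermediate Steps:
v = -2/9 (v = -⅑*2 = -2/9 ≈ -0.22222)
A(G) = -34/3 (A(G) = -3*(-2/9 + 4) = -3*34/9 = -34/3)
A(63)/o(-49) + 1/(1171*((864 + (9*(-18) - 11)) + N(-36, -26))) = -34/3/(-49) + 1/(1171*((864 + (9*(-18) - 11)) + 4)) = -34/3*(-1/49) + 1/(1171*((864 + (-162 - 11)) + 4)) = 34/147 + 1/(1171*((864 - 173) + 4)) = 34/147 + 1/(1171*(691 + 4)) = 34/147 + (1/1171)/695 = 34/147 + (1/1171)*(1/695) = 34/147 + 1/813845 = 27670877/119635215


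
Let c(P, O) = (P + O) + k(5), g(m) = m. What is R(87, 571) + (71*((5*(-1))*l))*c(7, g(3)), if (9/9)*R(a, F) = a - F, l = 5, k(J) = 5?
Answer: -27109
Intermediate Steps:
R(a, F) = a - F
c(P, O) = 5 + O + P (c(P, O) = (P + O) + 5 = (O + P) + 5 = 5 + O + P)
R(87, 571) + (71*((5*(-1))*l))*c(7, g(3)) = (87 - 1*571) + (71*((5*(-1))*5))*(5 + 3 + 7) = (87 - 571) + (71*(-5*5))*15 = -484 + (71*(-25))*15 = -484 - 1775*15 = -484 - 26625 = -27109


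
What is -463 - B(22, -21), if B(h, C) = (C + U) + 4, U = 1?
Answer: -447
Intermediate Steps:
B(h, C) = 5 + C (B(h, C) = (C + 1) + 4 = (1 + C) + 4 = 5 + C)
-463 - B(22, -21) = -463 - (5 - 21) = -463 - 1*(-16) = -463 + 16 = -447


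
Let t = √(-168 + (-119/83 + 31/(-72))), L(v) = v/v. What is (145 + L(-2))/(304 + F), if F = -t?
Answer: 265238784/553293125 + 876*I*√168508094/553293125 ≈ 0.47938 + 0.020552*I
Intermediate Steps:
L(v) = 1
t = I*√168508094/996 (t = √(-168 + (-119*1/83 + 31*(-1/72))) = √(-168 + (-119/83 - 31/72)) = √(-168 - 11141/5976) = √(-1015109/5976) = I*√168508094/996 ≈ 13.033*I)
F = -I*√168508094/996 ≈ -13.033*I
(145 + L(-2))/(304 + F) = (145 + 1)/(304 - I*√168508094/996) = 146/(304 - I*√168508094/996)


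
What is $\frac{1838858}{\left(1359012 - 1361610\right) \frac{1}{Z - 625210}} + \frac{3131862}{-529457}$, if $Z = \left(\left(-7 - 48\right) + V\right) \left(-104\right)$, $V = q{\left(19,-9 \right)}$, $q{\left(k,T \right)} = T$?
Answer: $\frac{301110920282974624}{687764643} \approx 4.3781 \cdot 10^{8}$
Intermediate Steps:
$V = -9$
$Z = 6656$ ($Z = \left(\left(-7 - 48\right) - 9\right) \left(-104\right) = \left(-55 - 9\right) \left(-104\right) = \left(-64\right) \left(-104\right) = 6656$)
$\frac{1838858}{\left(1359012 - 1361610\right) \frac{1}{Z - 625210}} + \frac{3131862}{-529457} = \frac{1838858}{\left(1359012 - 1361610\right) \frac{1}{6656 - 625210}} + \frac{3131862}{-529457} = \frac{1838858}{\left(-2598\right) \frac{1}{6656 - 625210}} + 3131862 \left(- \frac{1}{529457}\right) = \frac{1838858}{\left(-2598\right) \frac{1}{-618554}} - \frac{3131862}{529457} = \frac{1838858}{\left(-2598\right) \left(- \frac{1}{618554}\right)} - \frac{3131862}{529457} = \frac{1838858}{\frac{1299}{309277}} - \frac{3131862}{529457} = 1838858 \cdot \frac{309277}{1299} - \frac{3131862}{529457} = \frac{568716485666}{1299} - \frac{3131862}{529457} = \frac{301110920282974624}{687764643}$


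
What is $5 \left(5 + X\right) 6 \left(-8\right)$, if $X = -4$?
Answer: $-240$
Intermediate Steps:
$5 \left(5 + X\right) 6 \left(-8\right) = 5 \left(5 - 4\right) 6 \left(-8\right) = 5 \cdot 1 \cdot 6 \left(-8\right) = 5 \cdot 6 \left(-8\right) = 30 \left(-8\right) = -240$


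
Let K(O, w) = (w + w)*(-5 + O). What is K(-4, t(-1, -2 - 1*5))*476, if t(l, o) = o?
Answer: 59976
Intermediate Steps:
K(O, w) = 2*w*(-5 + O) (K(O, w) = (2*w)*(-5 + O) = 2*w*(-5 + O))
K(-4, t(-1, -2 - 1*5))*476 = (2*(-2 - 1*5)*(-5 - 4))*476 = (2*(-2 - 5)*(-9))*476 = (2*(-7)*(-9))*476 = 126*476 = 59976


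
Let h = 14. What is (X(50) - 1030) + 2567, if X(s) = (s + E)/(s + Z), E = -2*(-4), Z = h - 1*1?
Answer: 96889/63 ≈ 1537.9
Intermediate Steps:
Z = 13 (Z = 14 - 1*1 = 14 - 1 = 13)
E = 8
X(s) = (8 + s)/(13 + s) (X(s) = (s + 8)/(s + 13) = (8 + s)/(13 + s))
(X(50) - 1030) + 2567 = ((8 + 50)/(13 + 50) - 1030) + 2567 = (58/63 - 1030) + 2567 = -64832/63 + 2567 = 96889/63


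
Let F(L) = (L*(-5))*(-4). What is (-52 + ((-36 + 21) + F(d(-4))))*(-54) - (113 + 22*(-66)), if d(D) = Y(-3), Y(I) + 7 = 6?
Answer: 6037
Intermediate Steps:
Y(I) = -1 (Y(I) = -7 + 6 = -1)
d(D) = -1
F(L) = 20*L (F(L) = -5*L*(-4) = 20*L)
(-52 + ((-36 + 21) + F(d(-4))))*(-54) - (113 + 22*(-66)) = (-52 + ((-36 + 21) + 20*(-1)))*(-54) - (113 + 22*(-66)) = (-52 + (-15 - 20))*(-54) - (113 - 1452) = (-52 - 35)*(-54) - 1*(-1339) = -87*(-54) + 1339 = 4698 + 1339 = 6037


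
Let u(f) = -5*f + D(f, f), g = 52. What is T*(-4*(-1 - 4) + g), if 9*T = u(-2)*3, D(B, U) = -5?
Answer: 120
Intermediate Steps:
u(f) = -5 - 5*f (u(f) = -5*f - 5 = -5 - 5*f)
T = 5/3 (T = ((-5 - 5*(-2))*3)/9 = ((-5 + 10)*3)/9 = (5*3)/9 = (⅑)*15 = 5/3 ≈ 1.6667)
T*(-4*(-1 - 4) + g) = 5*(-4*(-1 - 4) + 52)/3 = 5*(-4*(-5) + 52)/3 = 5*(20 + 52)/3 = (5/3)*72 = 120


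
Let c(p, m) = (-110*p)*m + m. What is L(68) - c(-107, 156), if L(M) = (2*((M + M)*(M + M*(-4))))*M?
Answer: -5609460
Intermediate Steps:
L(M) = -12*M³ (L(M) = (2*((2*M)*(M - 4*M)))*M = (2*((2*M)*(-3*M)))*M = (2*(-6*M²))*M = (-12*M²)*M = -12*M³)
c(p, m) = m - 110*m*p (c(p, m) = -110*m*p + m = m - 110*m*p)
L(68) - c(-107, 156) = -12*68³ - 156*(1 - 110*(-107)) = -12*314432 - 156*(1 + 11770) = -3773184 - 156*11771 = -3773184 - 1*1836276 = -3773184 - 1836276 = -5609460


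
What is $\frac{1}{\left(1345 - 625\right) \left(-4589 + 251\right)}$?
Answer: $- \frac{1}{3123360} \approx -3.2017 \cdot 10^{-7}$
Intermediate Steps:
$\frac{1}{\left(1345 - 625\right) \left(-4589 + 251\right)} = \frac{1}{720 \left(-4338\right)} = \frac{1}{-3123360} = - \frac{1}{3123360}$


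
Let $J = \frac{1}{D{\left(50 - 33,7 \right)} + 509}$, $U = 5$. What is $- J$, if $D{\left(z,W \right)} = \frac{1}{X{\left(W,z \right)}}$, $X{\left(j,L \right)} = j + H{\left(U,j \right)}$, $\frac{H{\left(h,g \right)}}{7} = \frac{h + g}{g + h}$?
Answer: $- \frac{14}{7127} \approx -0.0019644$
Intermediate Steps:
$H{\left(h,g \right)} = 7$ ($H{\left(h,g \right)} = 7 \frac{h + g}{g + h} = 7 \frac{g + h}{g + h} = 7 \cdot 1 = 7$)
$X{\left(j,L \right)} = 7 + j$ ($X{\left(j,L \right)} = j + 7 = 7 + j$)
$D{\left(z,W \right)} = \frac{1}{7 + W}$
$J = \frac{14}{7127}$ ($J = \frac{1}{\frac{1}{7 + 7} + 509} = \frac{1}{\frac{1}{14} + 509} = \frac{1}{\frac{7127}{14}} = \frac{14}{7127} \approx 0.0019644$)
$- J = \left(-1\right) \frac{14}{7127} = - \frac{14}{7127}$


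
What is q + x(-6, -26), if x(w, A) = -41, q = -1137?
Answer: -1178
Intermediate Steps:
q + x(-6, -26) = -1137 - 41 = -1178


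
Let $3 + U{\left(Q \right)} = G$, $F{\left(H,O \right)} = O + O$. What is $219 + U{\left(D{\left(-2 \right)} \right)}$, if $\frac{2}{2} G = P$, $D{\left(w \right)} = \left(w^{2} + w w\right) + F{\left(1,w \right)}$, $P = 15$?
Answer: $231$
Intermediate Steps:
$F{\left(H,O \right)} = 2 O$
$D{\left(w \right)} = 2 w + 2 w^{2}$ ($D{\left(w \right)} = \left(w^{2} + w w\right) + 2 w = \left(w^{2} + w^{2}\right) + 2 w = 2 w^{2} + 2 w = 2 w + 2 w^{2}$)
$G = 15$
$U{\left(Q \right)} = 12$ ($U{\left(Q \right)} = -3 + 15 = 12$)
$219 + U{\left(D{\left(-2 \right)} \right)} = 219 + 12 = 231$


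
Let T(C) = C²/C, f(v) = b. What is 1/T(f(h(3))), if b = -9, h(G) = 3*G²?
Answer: -⅑ ≈ -0.11111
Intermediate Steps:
f(v) = -9
T(C) = C
1/T(f(h(3))) = 1/(-9) = -⅑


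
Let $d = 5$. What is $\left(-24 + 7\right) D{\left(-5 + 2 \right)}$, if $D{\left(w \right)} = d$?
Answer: $-85$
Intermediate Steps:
$D{\left(w \right)} = 5$
$\left(-24 + 7\right) D{\left(-5 + 2 \right)} = \left(-24 + 7\right) 5 = \left(-17\right) 5 = -85$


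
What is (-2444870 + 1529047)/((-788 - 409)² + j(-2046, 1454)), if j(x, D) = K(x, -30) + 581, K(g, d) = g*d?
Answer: -13669/22310 ≈ -0.61269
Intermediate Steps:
K(g, d) = d*g
j(x, D) = 581 - 30*x (j(x, D) = -30*x + 581 = 581 - 30*x)
(-2444870 + 1529047)/((-788 - 409)² + j(-2046, 1454)) = (-2444870 + 1529047)/((-788 - 409)² + (581 - 30*(-2046))) = -915823/((-1197)² + (581 + 61380)) = -915823/(1432809 + 61961) = -915823/1494770 = -915823*1/1494770 = -13669/22310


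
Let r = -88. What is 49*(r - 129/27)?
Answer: -40915/9 ≈ -4546.1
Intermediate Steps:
49*(r - 129/27) = 49*(-88 - 129/27) = 49*(-88 - 129*1/27) = 49*(-88 - 43/9) = 49*(-835/9) = -40915/9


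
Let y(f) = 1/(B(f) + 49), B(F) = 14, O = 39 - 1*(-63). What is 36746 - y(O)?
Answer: 2314997/63 ≈ 36746.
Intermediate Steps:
O = 102 (O = 39 + 63 = 102)
y(f) = 1/63 (y(f) = 1/(14 + 49) = 1/63)
36746 - y(O) = 36746 - 1*1/63 = 36746 - 1/63 = 2314997/63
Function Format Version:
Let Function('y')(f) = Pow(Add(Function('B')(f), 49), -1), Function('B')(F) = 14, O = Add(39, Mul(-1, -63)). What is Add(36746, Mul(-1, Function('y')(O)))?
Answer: Rational(2314997, 63) ≈ 36746.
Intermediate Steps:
O = 102 (O = Add(39, 63) = 102)
Function('y')(f) = Rational(1, 63) (Function('y')(f) = Pow(Add(14, 49), -1) = Pow(63, -1) = Rational(1, 63))
Add(36746, Mul(-1, Function('y')(O))) = Add(36746, Mul(-1, Rational(1, 63))) = Add(36746, Rational(-1, 63)) = Rational(2314997, 63)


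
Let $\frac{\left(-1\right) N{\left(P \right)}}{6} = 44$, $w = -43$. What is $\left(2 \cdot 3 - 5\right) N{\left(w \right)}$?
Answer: $-264$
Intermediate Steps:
$N{\left(P \right)} = -264$ ($N{\left(P \right)} = \left(-6\right) 44 = -264$)
$\left(2 \cdot 3 - 5\right) N{\left(w \right)} = \left(2 \cdot 3 - 5\right) \left(-264\right) = \left(6 - 5\right) \left(-264\right) = 1 \left(-264\right) = -264$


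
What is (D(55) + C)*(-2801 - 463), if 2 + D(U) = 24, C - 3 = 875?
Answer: -2937600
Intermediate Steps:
C = 878 (C = 3 + 875 = 878)
D(U) = 22 (D(U) = -2 + 24 = 22)
(D(55) + C)*(-2801 - 463) = (22 + 878)*(-2801 - 463) = 900*(-3264) = -2937600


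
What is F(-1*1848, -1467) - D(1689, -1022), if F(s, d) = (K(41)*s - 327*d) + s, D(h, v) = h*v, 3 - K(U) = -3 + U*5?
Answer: 2571771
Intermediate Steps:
K(U) = 6 - 5*U (K(U) = 3 - (-3 + U*5) = 3 - (-3 + 5*U) = 3 + (3 - 5*U) = 6 - 5*U)
F(s, d) = -327*d - 198*s (F(s, d) = ((6 - 5*41)*s - 327*d) + s = ((6 - 205)*s - 327*d) + s = (-199*s - 327*d) + s = (-327*d - 199*s) + s = -327*d - 198*s)
F(-1*1848, -1467) - D(1689, -1022) = (-327*(-1467) - (-198)*1848) - 1689*(-1022) = (479709 - 198*(-1848)) - 1*(-1726158) = (479709 + 365904) + 1726158 = 845613 + 1726158 = 2571771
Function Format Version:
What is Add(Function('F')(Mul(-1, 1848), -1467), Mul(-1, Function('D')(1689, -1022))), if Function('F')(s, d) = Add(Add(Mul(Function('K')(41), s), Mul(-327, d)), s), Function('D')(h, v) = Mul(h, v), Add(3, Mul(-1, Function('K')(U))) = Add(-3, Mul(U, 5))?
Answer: 2571771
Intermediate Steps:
Function('K')(U) = Add(6, Mul(-5, U)) (Function('K')(U) = Add(3, Mul(-1, Add(-3, Mul(U, 5)))) = Add(3, Mul(-1, Add(-3, Mul(5, U)))) = Add(3, Add(3, Mul(-5, U))) = Add(6, Mul(-5, U)))
Function('F')(s, d) = Add(Mul(-327, d), Mul(-198, s)) (Function('F')(s, d) = Add(Add(Mul(Add(6, Mul(-5, 41)), s), Mul(-327, d)), s) = Add(Add(Mul(Add(6, -205), s), Mul(-327, d)), s) = Add(Add(Mul(-199, s), Mul(-327, d)), s) = Add(Add(Mul(-327, d), Mul(-199, s)), s) = Add(Mul(-327, d), Mul(-198, s)))
Add(Function('F')(Mul(-1, 1848), -1467), Mul(-1, Function('D')(1689, -1022))) = Add(Add(Mul(-327, -1467), Mul(-198, Mul(-1, 1848))), Mul(-1, Mul(1689, -1022))) = Add(Add(479709, Mul(-198, -1848)), Mul(-1, -1726158)) = Add(Add(479709, 365904), 1726158) = Add(845613, 1726158) = 2571771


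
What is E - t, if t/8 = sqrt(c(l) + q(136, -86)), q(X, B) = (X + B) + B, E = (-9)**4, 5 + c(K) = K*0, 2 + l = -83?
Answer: 6561 - 8*I*sqrt(41) ≈ 6561.0 - 51.225*I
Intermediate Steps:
l = -85 (l = -2 - 83 = -85)
c(K) = -5 (c(K) = -5 + K*0 = -5 + 0 = -5)
E = 6561
q(X, B) = X + 2*B (q(X, B) = (B + X) + B = X + 2*B)
t = 8*I*sqrt(41) (t = 8*sqrt(-5 + (136 + 2*(-86))) = 8*sqrt(-5 + (136 - 172)) = 8*sqrt(-5 - 36) = 8*sqrt(-41) = 8*(I*sqrt(41)) = 8*I*sqrt(41) ≈ 51.225*I)
E - t = 6561 - 8*I*sqrt(41)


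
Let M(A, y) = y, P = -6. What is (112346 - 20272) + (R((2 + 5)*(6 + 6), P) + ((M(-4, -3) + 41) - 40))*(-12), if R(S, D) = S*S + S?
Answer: 6418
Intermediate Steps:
R(S, D) = S + S² (R(S, D) = S² + S = S + S²)
(112346 - 20272) + (R((2 + 5)*(6 + 6), P) + ((M(-4, -3) + 41) - 40))*(-12) = (112346 - 20272) + (((2 + 5)*(6 + 6))*(1 + (2 + 5)*(6 + 6)) + ((-3 + 41) - 40))*(-12) = 92074 + ((7*12)*(1 + 7*12) + (38 - 40))*(-12) = 92074 + (84*(1 + 84) - 2)*(-12) = 92074 + (84*85 - 2)*(-12) = 92074 + (7140 - 2)*(-12) = 92074 + 7138*(-12) = 92074 - 85656 = 6418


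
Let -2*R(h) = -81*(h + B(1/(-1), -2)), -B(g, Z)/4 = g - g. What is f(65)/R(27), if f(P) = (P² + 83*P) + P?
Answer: 19370/2187 ≈ 8.8569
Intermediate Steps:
B(g, Z) = 0 (B(g, Z) = -4*(g - g) = -4*0 = 0)
f(P) = P² + 84*P
R(h) = 81*h/2 (R(h) = -(-81)*(h + 0)/2 = -(-81)*h/2 = 81*h/2)
f(65)/R(27) = (65*(84 + 65))/(((81/2)*27)) = (65*149)/(2187/2) = 9685*(2/2187) = 19370/2187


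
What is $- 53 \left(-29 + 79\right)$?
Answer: $-2650$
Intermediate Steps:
$- 53 \left(-29 + 79\right) = \left(-53\right) 50 = -2650$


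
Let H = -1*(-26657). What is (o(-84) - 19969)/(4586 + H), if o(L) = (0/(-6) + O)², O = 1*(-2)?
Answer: -19965/31243 ≈ -0.63902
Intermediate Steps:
O = -2
o(L) = 4 (o(L) = (0/(-6) - 2)² = (0*(-⅙) - 2)² = (0 - 2)² = (-2)² = 4)
H = 26657
(o(-84) - 19969)/(4586 + H) = (4 - 19969)/(4586 + 26657) = -19965/31243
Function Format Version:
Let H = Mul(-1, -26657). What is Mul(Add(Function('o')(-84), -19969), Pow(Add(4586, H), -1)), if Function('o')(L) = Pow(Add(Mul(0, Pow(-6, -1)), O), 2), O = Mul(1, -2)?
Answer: Rational(-19965, 31243) ≈ -0.63902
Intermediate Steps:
O = -2
Function('o')(L) = 4 (Function('o')(L) = Pow(Add(Mul(0, Pow(-6, -1)), -2), 2) = Pow(Add(Mul(0, Rational(-1, 6)), -2), 2) = Pow(Add(0, -2), 2) = Pow(-2, 2) = 4)
H = 26657
Mul(Add(Function('o')(-84), -19969), Pow(Add(4586, H), -1)) = Mul(Add(4, -19969), Pow(Add(4586, 26657), -1)) = Mul(-19965, Pow(31243, -1)) = Mul(-19965, Rational(1, 31243)) = Rational(-19965, 31243)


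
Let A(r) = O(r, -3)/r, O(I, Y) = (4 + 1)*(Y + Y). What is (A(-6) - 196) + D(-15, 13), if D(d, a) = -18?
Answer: -209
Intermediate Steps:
O(I, Y) = 10*Y (O(I, Y) = 5*(2*Y) = 10*Y)
A(r) = -30/r (A(r) = (10*(-3))/r = -30/r)
(A(-6) - 196) + D(-15, 13) = (-30/(-6) - 196) - 18 = (-30*(-⅙) - 196) - 18 = (5 - 196) - 18 = -191 - 18 = -209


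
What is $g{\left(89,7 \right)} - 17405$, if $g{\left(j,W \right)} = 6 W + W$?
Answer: $-17356$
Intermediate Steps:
$g{\left(j,W \right)} = 7 W$
$g{\left(89,7 \right)} - 17405 = 7 \cdot 7 - 17405 = 49 - 17405 = -17356$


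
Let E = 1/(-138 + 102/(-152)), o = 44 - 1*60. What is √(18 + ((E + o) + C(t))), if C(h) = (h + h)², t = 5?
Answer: √1258710242/3513 ≈ 10.099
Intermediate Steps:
C(h) = 4*h² (C(h) = (2*h)² = 4*h²)
o = -16 (o = 44 - 60 = -16)
E = -76/10539 (E = 1/(-138 + 102*(-1/152)) = 1/(-138 - 51/76) = 1/(-10539/76) = -76/10539 ≈ -0.0072113)
√(18 + ((E + o) + C(t))) = √(18 + ((-76/10539 - 16) + 4*5²)) = √(18 + (-168700/10539 + 4*25)) = √(18 + (-168700/10539 + 100)) = √(18 + 885200/10539) = √(1074902/10539) = √1258710242/3513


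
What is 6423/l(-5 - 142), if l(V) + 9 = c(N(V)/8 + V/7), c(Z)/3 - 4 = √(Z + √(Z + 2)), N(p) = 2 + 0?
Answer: 6423/(3 + 3*√(-83/4 + 5*I*√3/2)) ≈ 136.25 - 423.68*I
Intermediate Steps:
N(p) = 2
c(Z) = 12 + 3*√(Z + √(2 + Z)) (c(Z) = 12 + 3*√(Z + √(Z + 2)) = 12 + 3*√(Z + √(2 + Z)))
l(V) = 3 + 3*√(¼ + √(9/4 + V/7) + V/7) (l(V) = -9 + (12 + 3*√((2/8 + V/7) + √(2 + (2/8 + V/7)))) = -9 + (12 + 3*√((2*(⅛) + V*(⅐)) + √(2 + (2*(⅛) + V*(⅐))))) = -9 + (12 + 3*√((¼ + V/7) + √(2 + (¼ + V/7)))) = -9 + (12 + 3*√((¼ + V/7) + √(9/4 + V/7))) = -9 + (12 + 3*√(¼ + √(9/4 + V/7) + V/7)) = 3 + 3*√(¼ + √(9/4 + V/7) + V/7))
6423/l(-5 - 142) = 6423/(3 + 3*√(49 + 28*(-5 - 142) + 14*√7*√(63 + 4*(-5 - 142)))/14) = 6423/(3 + 3*√(49 + 28*(-147) + 14*√7*√(63 + 4*(-147)))/14) = 6423/(3 + 3*√(49 - 4116 + 14*√7*√(63 - 588))/14) = 6423/(3 + 3*√(49 - 4116 + 14*√7*√(-525))/14) = 6423/(3 + 3*√(49 - 4116 + 14*√7*(5*I*√21))/14) = 6423/(3 + 3*√(49 - 4116 + 490*I*√3)/14) = 6423/(3 + 3*√(-4067 + 490*I*√3)/14)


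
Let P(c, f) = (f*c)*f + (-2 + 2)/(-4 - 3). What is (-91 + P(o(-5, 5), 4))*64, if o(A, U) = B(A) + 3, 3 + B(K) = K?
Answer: -10944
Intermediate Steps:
B(K) = -3 + K
o(A, U) = A (o(A, U) = (-3 + A) + 3 = A)
P(c, f) = c*f² (P(c, f) = (c*f)*f + 0/(-7) = c*f² + 0*(-⅐) = c*f² + 0 = c*f²)
(-91 + P(o(-5, 5), 4))*64 = (-91 - 5*4²)*64 = (-91 - 5*16)*64 = (-91 - 80)*64 = -171*64 = -10944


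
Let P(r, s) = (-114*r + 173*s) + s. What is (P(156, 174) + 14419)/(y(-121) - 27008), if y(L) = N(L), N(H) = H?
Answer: -26911/27129 ≈ -0.99196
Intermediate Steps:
P(r, s) = -114*r + 174*s
y(L) = L
(P(156, 174) + 14419)/(y(-121) - 27008) = ((-114*156 + 174*174) + 14419)/(-121 - 27008) = ((-17784 + 30276) + 14419)/(-27129) = (12492 + 14419)*(-1/27129) = 26911*(-1/27129) = -26911/27129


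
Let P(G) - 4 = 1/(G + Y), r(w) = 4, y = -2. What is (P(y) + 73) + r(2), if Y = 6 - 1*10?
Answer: 485/6 ≈ 80.833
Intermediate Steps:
Y = -4 (Y = 6 - 10 = -4)
P(G) = 4 + 1/(-4 + G) (P(G) = 4 + 1/(G - 4) = 4 + 1/(-4 + G))
(P(y) + 73) + r(2) = ((-15 + 4*(-2))/(-4 - 2) + 73) + 4 = ((-15 - 8)/(-6) + 73) + 4 = (-1/6*(-23) + 73) + 4 = (23/6 + 73) + 4 = 461/6 + 4 = 485/6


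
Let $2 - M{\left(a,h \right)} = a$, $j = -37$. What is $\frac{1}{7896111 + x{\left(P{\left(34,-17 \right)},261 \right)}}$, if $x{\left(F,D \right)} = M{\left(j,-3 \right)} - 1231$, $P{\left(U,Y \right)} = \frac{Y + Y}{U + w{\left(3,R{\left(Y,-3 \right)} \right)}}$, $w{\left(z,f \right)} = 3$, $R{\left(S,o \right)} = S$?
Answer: $\frac{1}{7894919} \approx 1.2666 \cdot 10^{-7}$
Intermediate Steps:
$M{\left(a,h \right)} = 2 - a$
$P{\left(U,Y \right)} = \frac{2 Y}{3 + U}$ ($P{\left(U,Y \right)} = \frac{Y + Y}{U + 3} = \frac{2 Y}{3 + U}$)
$x{\left(F,D \right)} = -1192$ ($x{\left(F,D \right)} = \left(2 - -37\right) - 1231 = \left(2 + 37\right) - 1231 = 39 - 1231 = -1192$)
$\frac{1}{7896111 + x{\left(P{\left(34,-17 \right)},261 \right)}} = \frac{1}{7896111 - 1192} = \frac{1}{7894919}$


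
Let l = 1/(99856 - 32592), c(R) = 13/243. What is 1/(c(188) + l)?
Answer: 16345152/874675 ≈ 18.687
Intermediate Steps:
c(R) = 13/243 (c(R) = 13*(1/243) = 13/243)
l = 1/67264 ≈ 1.4867e-5
1/(c(188) + l) = 1/(13/243 + 1/67264) = 1/(874675/16345152) = 16345152/874675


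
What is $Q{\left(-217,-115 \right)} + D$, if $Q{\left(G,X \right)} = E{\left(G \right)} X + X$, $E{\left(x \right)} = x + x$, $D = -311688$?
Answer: $-261893$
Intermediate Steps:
$E{\left(x \right)} = 2 x$
$Q{\left(G,X \right)} = X + 2 G X$ ($Q{\left(G,X \right)} = 2 G X + X = X + 2 G X$)
$Q{\left(-217,-115 \right)} + D = - 115 \left(1 + 2 \left(-217\right)\right) - 311688 = - 115 \left(1 - 434\right) - 311688 = \left(-115\right) \left(-433\right) - 311688 = 49795 - 311688 = -261893$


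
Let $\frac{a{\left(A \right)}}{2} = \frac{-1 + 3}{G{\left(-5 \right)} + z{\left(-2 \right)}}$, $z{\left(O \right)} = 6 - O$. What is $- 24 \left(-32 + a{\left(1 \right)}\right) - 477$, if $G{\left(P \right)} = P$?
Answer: $259$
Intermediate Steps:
$a{\left(A \right)} = \frac{4}{3}$ ($a{\left(A \right)} = 2 \frac{-1 + 3}{-5 + \left(6 - -2\right)} = 2 \frac{2}{-5 + \left(6 + 2\right)} = 2 \frac{2}{-5 + 8} = 2 \cdot \frac{2}{3} = \frac{4}{3}$)
$- 24 \left(-32 + a{\left(1 \right)}\right) - 477 = - 24 \left(-32 + \frac{4}{3}\right) - 477 = \left(-24\right) \left(- \frac{92}{3}\right) - 477 = 736 - 477 = 259$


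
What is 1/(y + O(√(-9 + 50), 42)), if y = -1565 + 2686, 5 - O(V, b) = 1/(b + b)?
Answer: 84/94583 ≈ 0.00088811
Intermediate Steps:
O(V, b) = 5 - 1/(2*b) (O(V, b) = 5 - 1/(b + b) = 5 - 1/(2*b))
y = 1121
1/(y + O(√(-9 + 50), 42)) = 1/(1121 + (5 - ½/42)) = 1/(1121 + (5 - ½*1/42)) = 1/(1121 + (5 - 1/84)) = 1/(1121 + 419/84) = 1/(94583/84) = 84/94583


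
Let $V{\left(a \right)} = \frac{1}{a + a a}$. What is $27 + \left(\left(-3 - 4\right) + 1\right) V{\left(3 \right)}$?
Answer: $\frac{53}{2} \approx 26.5$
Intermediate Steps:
$V{\left(a \right)} = \frac{1}{a + a^{2}}$
$27 + \left(\left(-3 - 4\right) + 1\right) V{\left(3 \right)} = 27 + \left(\left(-3 - 4\right) + 1\right) \frac{1}{3 \left(1 + 3\right)} = 27 + \left(-7 + 1\right) \frac{1}{3 \cdot 4} = 27 - 6 \cdot \frac{1}{3} \cdot \frac{1}{4} = 27 - \frac{1}{2} = \frac{53}{2}$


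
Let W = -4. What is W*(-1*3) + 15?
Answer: 27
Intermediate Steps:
W*(-1*3) + 15 = -(-4)*3 + 15 = -4*(-3) + 15 = 12 + 15 = 27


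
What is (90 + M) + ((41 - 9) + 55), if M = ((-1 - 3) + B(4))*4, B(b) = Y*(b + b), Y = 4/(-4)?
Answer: 129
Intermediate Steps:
Y = -1 (Y = 4*(-¼) = -1)
B(b) = -2*b (B(b) = -(b + b) = -2*b)
M = -48 (M = ((-1 - 3) - 2*4)*4 = (-4 - 8)*4 = -12*4 = -48)
(90 + M) + ((41 - 9) + 55) = (90 - 48) + ((41 - 9) + 55) = 42 + (32 + 55) = 42 + 87 = 129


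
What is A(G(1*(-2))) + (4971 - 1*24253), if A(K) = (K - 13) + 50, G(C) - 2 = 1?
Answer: -19242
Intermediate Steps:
G(C) = 3 (G(C) = 2 + 1 = 3)
A(K) = 37 + K (A(K) = (-13 + K) + 50 = 37 + K)
A(G(1*(-2))) + (4971 - 1*24253) = (37 + 3) + (4971 - 1*24253) = 40 + (4971 - 24253) = 40 - 19282 = -19242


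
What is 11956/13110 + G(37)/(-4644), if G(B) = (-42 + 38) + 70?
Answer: 1518289/1691190 ≈ 0.89776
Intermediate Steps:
G(B) = 66 (G(B) = -4 + 70 = 66)
11956/13110 + G(37)/(-4644) = 11956/13110 + 66/(-4644) = 11956*(1/13110) + 66*(-1/4644) = 5978/6555 - 11/774 = 1518289/1691190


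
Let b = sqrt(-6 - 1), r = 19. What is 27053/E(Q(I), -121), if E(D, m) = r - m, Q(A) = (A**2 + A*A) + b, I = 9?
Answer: 27053/140 ≈ 193.24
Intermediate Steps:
b = I*sqrt(7) (b = sqrt(-7) = I*sqrt(7) ≈ 2.6458*I)
Q(A) = 2*A**2 + I*sqrt(7) (Q(A) = (A**2 + A*A) + I*sqrt(7) = (A**2 + A**2) + I*sqrt(7) = 2*A**2 + I*sqrt(7))
E(D, m) = 19 - m
27053/E(Q(I), -121) = 27053/(19 - 1*(-121)) = 27053/(19 + 121) = 27053/140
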